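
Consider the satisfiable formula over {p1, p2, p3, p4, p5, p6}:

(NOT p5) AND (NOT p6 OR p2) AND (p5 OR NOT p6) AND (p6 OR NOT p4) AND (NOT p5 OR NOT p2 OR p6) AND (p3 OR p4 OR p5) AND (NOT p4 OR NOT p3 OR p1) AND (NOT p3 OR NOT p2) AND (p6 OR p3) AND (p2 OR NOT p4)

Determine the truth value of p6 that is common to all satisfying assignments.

False

Suppose p6 = true.
From the singleton clause (NOT p5), p5 = false.
But (p5) is also a unit clause — contradiction.
So every satisfying assignment has p6 = False.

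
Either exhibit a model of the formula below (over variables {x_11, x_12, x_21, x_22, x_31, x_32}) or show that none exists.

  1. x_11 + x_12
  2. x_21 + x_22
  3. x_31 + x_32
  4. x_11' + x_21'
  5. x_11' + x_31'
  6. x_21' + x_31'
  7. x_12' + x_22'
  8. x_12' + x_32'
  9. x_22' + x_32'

UNSATISFIABLE

Branch on x_11: set x_11 = 1.
(x_21') alone gives x_21 = 0.
(x_22) alone gives x_22 = 1.
(x_31') alone gives x_31 = 0.
(x_32) alone gives x_32 = 1.
Now (x_32') is unsatisfied and unit — conflict.
Undo x_11 and try x_11 = 0.
(x_12) alone gives x_12 = 1.
(x_22') alone gives x_22 = 0.
(x_21) alone gives x_21 = 1.
(x_31') alone gives x_31 = 0.
(x_32) alone gives x_32 = 1.
Now (x_32') is unsatisfied and unit — conflict.
Both values of x_11 lead to a conflict.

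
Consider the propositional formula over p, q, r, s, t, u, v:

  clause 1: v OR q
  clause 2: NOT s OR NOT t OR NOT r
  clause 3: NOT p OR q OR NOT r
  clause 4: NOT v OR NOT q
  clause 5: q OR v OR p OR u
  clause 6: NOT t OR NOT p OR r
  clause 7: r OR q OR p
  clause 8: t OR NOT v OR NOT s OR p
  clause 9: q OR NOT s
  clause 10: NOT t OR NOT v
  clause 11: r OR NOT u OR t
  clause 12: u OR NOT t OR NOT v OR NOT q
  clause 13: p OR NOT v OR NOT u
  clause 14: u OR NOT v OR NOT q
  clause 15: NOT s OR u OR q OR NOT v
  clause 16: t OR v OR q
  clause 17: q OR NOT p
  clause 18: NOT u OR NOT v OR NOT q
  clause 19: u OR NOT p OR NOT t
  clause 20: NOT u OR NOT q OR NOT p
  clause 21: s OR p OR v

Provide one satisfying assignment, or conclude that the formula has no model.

Suppose v = false.
The clause (q) is unit, so q = true.
Suppose u = false.
Suppose p = true.
The clause (NOT t) is unit, so t = false.
All clauses hold; r, s can take either value.

p: true, q: true, r: true, s: true, t: false, u: false, v: false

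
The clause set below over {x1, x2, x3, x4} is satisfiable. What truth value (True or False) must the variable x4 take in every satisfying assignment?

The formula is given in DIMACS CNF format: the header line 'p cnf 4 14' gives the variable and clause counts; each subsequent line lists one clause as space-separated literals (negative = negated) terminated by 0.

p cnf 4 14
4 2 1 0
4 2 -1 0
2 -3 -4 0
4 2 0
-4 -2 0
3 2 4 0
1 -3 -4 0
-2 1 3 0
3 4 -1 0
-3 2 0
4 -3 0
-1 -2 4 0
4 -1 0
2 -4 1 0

True

Suppose x4 = False.
Unit clause (x2) forces x2 = True.
Unit clause (¬x3) forces x3 = False.
Unit clause (x1) forces x1 = True.
Now (¬x1) is unsatisfied and unit — conflict.
So every satisfying assignment has x4 = True.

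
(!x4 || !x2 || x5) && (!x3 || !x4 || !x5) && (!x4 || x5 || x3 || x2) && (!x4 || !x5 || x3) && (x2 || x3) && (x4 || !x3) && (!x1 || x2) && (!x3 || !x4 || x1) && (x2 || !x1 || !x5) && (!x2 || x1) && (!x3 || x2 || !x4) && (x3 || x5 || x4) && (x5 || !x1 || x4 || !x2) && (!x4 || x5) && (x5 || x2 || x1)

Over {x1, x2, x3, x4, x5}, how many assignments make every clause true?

There are 2^5 = 32 truth assignments over (x1, x2, x3, x4, x5).
Split on x3. With x3 = true, the clauses containing x3 are satisfied and !x3 drops from the rest; 0 of the 2^4 = 16 assignments to the other variables satisfy what remains.
With x3 = false, by the same count on the reduced clause set, 1 assignment works.
(One model: x1=T, x2=T, x3=F, x4=F, x5=T.)
Total: 0 + 1 = 1.

1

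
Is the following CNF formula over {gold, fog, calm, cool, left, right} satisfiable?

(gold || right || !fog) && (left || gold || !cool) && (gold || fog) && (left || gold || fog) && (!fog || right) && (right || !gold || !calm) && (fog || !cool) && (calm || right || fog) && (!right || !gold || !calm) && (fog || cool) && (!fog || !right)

Case gold = true:
Case fog = false:
Unit clause (!cool) forces cool = false.
Now (cool) is unsatisfied and unit — conflict.
Backtrack on fog: now try fog = true.
Unit clause (right) forces right = true.
Now (!right) is unsatisfied and unit — conflict.
Both values of fog lead to a conflict.
Backtrack on gold: now try gold = false.
Unit clause (fog) forces fog = true.
Unit clause (right) forces right = true.
Now (!right) is unsatisfied and unit — conflict.
Both values of gold lead to a conflict.
No assignment satisfies every clause.

Unsatisfiable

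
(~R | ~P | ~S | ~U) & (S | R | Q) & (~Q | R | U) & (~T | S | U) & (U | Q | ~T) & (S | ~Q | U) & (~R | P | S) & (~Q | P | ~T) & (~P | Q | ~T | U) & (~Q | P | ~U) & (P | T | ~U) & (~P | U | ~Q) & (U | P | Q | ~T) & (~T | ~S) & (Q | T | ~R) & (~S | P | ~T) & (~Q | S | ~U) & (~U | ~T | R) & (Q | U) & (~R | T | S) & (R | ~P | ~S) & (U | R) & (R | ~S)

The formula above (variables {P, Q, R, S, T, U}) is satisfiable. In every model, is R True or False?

True

Suppose R = 0.
Unit clause (U) forces U = 1.
Unit clause (~T) forces T = 0.
Unit clause (P) forces P = 1.
Unit clause (~S) forces S = 0.
Unit clause (Q) forces Q = 1.
That conflicts with the unit clause (~Q).
So every satisfying assignment has R = True.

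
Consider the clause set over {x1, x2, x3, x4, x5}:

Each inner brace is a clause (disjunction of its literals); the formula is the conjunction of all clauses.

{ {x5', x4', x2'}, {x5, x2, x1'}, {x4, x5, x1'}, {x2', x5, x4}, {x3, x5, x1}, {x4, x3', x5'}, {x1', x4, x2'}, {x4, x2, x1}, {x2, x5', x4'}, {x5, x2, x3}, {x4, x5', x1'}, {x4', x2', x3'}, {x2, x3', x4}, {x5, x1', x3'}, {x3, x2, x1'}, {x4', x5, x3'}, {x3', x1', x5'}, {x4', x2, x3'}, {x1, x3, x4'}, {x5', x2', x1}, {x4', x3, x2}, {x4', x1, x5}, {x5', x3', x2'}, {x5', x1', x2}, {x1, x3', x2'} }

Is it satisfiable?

Case x5 = 0:
Case x2 = 1:
The clause (x4) is unit, so x4 = 1.
The clause (x3') is unit, so x3 = 0.
The clause (x1) is unit, so x1 = 1.
This assignment satisfies each clause.
A satisfying assignment: x1 ↦ 1,  x2 ↦ 1,  x3 ↦ 0,  x4 ↦ 1,  x5 ↦ 0.

Satisfiable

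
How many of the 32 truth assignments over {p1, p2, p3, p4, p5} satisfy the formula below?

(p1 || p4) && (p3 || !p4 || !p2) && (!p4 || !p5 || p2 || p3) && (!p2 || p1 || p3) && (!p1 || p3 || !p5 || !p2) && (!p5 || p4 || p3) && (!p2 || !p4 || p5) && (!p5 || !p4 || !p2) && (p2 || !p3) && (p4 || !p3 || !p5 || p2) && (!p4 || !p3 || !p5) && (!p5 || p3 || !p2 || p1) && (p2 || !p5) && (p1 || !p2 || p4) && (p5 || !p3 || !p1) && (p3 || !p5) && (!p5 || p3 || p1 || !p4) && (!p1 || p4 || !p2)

3

There are 2^5 = 32 truth assignments over (p1, p2, p3, p4, p5).
Split on p2. With p2 = true, the clauses containing p2 are satisfied and !p2 drops from the rest; 0 of the 2^4 = 16 assignments to the other variables satisfy what remains.
With p2 = false, by the same count on the reduced clause set, 3 assignments work.
(One model: p1=F, p2=F, p3=F, p4=T, p5=F.)
Total: 0 + 3 = 3.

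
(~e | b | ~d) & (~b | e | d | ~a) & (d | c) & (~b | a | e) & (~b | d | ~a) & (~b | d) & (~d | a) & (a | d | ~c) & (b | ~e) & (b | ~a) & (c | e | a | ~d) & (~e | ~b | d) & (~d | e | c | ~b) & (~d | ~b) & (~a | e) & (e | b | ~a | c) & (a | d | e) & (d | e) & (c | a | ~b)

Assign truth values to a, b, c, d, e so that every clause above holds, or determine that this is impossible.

UNSATISFIABLE

Try d = 1.
Unit clause (a) forces a = 1.
Unit clause (b) forces b = 1.
That conflicts with the unit clause (~b).
That branch fails; take d = 0 instead.
Unit clause (c) forces c = 1.
Unit clause (~b) forces b = 0.
Unit clause (a) forces a = 1.
That conflicts with the unit clause (~a).
Neither d = 1 nor d = 0 works.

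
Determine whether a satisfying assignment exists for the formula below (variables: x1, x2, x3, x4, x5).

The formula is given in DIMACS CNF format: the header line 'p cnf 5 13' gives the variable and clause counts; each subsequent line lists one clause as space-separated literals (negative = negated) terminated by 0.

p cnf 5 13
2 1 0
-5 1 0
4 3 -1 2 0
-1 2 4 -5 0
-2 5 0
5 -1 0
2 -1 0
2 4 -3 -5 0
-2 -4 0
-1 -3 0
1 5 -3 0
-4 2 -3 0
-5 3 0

No, unsatisfiable

Suppose x2 = True.
The clause (x5) is unit, so x5 = True.
The clause (x1) is unit, so x1 = True.
The clause (¬x4) is unit, so x4 = False.
The clause (¬x3) is unit, so x3 = False.
But (x3) is also a unit clause — contradiction.
That branch fails; take x2 = False instead.
The clause (x1) is unit, so x1 = True.
But (¬x1) is also a unit clause — contradiction.
Both values of x2 lead to a conflict.
No assignment satisfies every clause.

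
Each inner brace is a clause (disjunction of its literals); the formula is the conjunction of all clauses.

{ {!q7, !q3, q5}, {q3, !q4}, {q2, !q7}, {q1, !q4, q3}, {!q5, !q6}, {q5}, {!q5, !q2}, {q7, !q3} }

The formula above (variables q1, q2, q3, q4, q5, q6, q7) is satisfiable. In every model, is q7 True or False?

Suppose q7 = true.
The clause (q2) is unit, so q2 = true.
The clause (q5) is unit, so q5 = true.
But (!q5) is also a unit clause — contradiction.
So every satisfying assignment has q7 = False.

False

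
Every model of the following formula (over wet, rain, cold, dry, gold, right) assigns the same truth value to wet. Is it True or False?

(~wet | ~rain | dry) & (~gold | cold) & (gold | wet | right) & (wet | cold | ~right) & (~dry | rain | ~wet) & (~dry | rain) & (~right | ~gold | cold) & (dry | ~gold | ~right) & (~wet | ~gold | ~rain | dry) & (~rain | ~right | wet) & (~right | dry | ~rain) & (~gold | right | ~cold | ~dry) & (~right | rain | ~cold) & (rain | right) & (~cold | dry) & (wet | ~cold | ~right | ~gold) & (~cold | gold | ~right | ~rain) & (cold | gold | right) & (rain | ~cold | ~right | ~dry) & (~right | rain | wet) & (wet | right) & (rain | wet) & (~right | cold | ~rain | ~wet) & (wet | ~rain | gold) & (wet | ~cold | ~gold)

True

Suppose wet = 0.
From the singleton clause (right), right = 1.
From the singleton clause (cold), cold = 1.
From the singleton clause (~rain), rain = 0.
That conflicts with the unit clause (rain).
So every satisfying assignment has wet = True.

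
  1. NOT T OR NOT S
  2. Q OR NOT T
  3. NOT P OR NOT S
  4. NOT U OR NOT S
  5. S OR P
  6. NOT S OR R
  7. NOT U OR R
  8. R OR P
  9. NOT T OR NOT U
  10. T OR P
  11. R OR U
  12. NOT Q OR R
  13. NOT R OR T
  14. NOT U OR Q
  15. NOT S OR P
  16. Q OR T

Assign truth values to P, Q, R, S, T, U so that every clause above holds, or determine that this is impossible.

Suppose T = true.
From the singleton clause (NOT S), S = false.
From the singleton clause (Q), Q = true.
From the singleton clause (P), P = true.
From the singleton clause (NOT U), U = false.
From the singleton clause (R), R = true.
Every clause now holds.

P ↦ true; Q ↦ true; R ↦ true; S ↦ false; T ↦ true; U ↦ false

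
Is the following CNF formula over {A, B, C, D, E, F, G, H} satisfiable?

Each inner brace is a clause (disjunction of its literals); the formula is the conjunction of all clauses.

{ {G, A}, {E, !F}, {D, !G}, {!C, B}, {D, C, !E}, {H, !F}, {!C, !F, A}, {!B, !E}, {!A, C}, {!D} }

Yes, satisfiable

The clause (!D) is unit, so D = false.
The clause (!G) is unit, so G = false.
The clause (A) is unit, so A = true.
The clause (C) is unit, so C = true.
The clause (B) is unit, so B = true.
The clause (!E) is unit, so E = false.
The clause (!F) is unit, so F = false.
No clause remains; H is free.
A satisfying assignment: A ↦ true,  B ↦ true,  C ↦ true,  D ↦ false,  E ↦ false,  F ↦ false,  G ↦ false,  H ↦ true.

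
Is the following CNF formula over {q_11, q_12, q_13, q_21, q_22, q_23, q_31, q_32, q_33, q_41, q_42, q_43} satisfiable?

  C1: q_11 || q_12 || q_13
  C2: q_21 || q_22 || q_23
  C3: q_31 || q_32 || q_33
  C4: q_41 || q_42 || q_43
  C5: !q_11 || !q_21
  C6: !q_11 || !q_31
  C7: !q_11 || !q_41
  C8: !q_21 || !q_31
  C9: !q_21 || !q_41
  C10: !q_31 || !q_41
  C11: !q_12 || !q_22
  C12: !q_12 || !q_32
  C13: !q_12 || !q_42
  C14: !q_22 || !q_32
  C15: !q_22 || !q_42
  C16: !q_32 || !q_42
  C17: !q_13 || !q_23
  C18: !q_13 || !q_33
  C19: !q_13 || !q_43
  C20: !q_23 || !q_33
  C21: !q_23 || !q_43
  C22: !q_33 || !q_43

Branch on q_11: set q_11 = false.
Branch on q_12: set q_12 = true.
(!q_22) alone gives q_22 = false.
(!q_32) alone gives q_32 = false.
(!q_42) alone gives q_42 = false.
Branch on q_21: set q_21 = true.
(!q_31) alone gives q_31 = false.
(q_33) alone gives q_33 = true.
(!q_41) alone gives q_41 = false.
(q_43) alone gives q_43 = true.
That conflicts with the unit clause (!q_43).
That branch fails; take q_21 = false instead.
(q_23) alone gives q_23 = true.
(!q_13) alone gives q_13 = false.
(!q_33) alone gives q_33 = false.
(q_31) alone gives q_31 = true.
(!q_41) alone gives q_41 = false.
(q_43) alone gives q_43 = true.
That conflicts with the unit clause (!q_43).
Either choice for q_21 ends in contradiction.
That branch fails; take q_12 = false instead.
(q_13) alone gives q_13 = true.
(!q_23) alone gives q_23 = false.
(!q_33) alone gives q_33 = false.
(!q_43) alone gives q_43 = false.
Branch on q_21: set q_21 = true.
(!q_31) alone gives q_31 = false.
(q_32) alone gives q_32 = true.
(!q_41) alone gives q_41 = false.
(q_42) alone gives q_42 = true.
That conflicts with the unit clause (!q_42).
That branch fails; take q_21 = false instead.
(q_22) alone gives q_22 = true.
(!q_32) alone gives q_32 = false.
(q_31) alone gives q_31 = true.
(!q_41) alone gives q_41 = false.
(q_42) alone gives q_42 = true.
That conflicts with the unit clause (!q_42).
Either choice for q_21 ends in contradiction.
Either choice for q_12 ends in contradiction.
That branch fails; take q_11 = true instead.
(!q_21) alone gives q_21 = false.
(!q_31) alone gives q_31 = false.
(!q_41) alone gives q_41 = false.
Branch on q_22: set q_22 = true.
(!q_12) alone gives q_12 = false.
(!q_32) alone gives q_32 = false.
(q_33) alone gives q_33 = true.
(!q_42) alone gives q_42 = false.
(q_43) alone gives q_43 = true.
That conflicts with the unit clause (!q_43).
That branch fails; take q_22 = false instead.
(q_23) alone gives q_23 = true.
(!q_13) alone gives q_13 = false.
(!q_33) alone gives q_33 = false.
(q_32) alone gives q_32 = true.
(!q_12) alone gives q_12 = false.
(!q_42) alone gives q_42 = false.
(q_43) alone gives q_43 = true.
That conflicts with the unit clause (!q_43).
Either choice for q_22 ends in contradiction.
Either choice for q_11 ends in contradiction.
No assignment satisfies every clause.

No, unsatisfiable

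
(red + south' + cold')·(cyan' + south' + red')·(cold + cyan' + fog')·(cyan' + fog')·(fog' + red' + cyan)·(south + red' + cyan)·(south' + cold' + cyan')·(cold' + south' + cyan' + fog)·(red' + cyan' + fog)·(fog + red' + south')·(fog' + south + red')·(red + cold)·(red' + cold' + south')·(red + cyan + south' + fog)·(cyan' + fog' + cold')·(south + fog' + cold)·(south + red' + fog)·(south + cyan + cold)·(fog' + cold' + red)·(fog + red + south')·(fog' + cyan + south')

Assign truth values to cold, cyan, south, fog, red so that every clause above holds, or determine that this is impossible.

cold: 1, cyan: 0, south: 0, fog: 0, red: 0

Case cyan = 0:
Case fog = 0:
Case south = 0:
Unit clause (red') forces red = 0.
Unit clause (cold) forces cold = 1.
Every clause now holds.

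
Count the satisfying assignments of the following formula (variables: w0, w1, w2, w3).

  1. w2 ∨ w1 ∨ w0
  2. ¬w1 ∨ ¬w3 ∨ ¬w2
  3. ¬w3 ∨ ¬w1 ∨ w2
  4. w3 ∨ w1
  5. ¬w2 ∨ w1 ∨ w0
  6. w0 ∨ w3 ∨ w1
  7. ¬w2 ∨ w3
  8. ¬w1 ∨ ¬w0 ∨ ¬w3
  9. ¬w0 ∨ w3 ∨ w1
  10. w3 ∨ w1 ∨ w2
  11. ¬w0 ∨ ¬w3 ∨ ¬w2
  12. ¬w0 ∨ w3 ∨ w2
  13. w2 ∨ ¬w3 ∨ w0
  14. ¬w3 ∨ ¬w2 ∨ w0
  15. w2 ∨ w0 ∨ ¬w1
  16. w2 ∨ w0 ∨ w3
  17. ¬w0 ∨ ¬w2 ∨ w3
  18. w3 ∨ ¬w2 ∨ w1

There are 2^4 = 16 truth assignments over (w0, w1, w2, w3).
Check each against the 18 clauses (columns in the order w0, w1, w2, w3):
  F F F F  ✗ fails (w2 ∨ w1 ∨ w0)
  F F F T  ✗ fails (w2 ∨ w1 ∨ w0)
  F F T F  ✗ fails (w3 ∨ w1)
  F F T T  ✗ fails (¬w2 ∨ w1 ∨ w0)
  F T F F  ✗ fails (w2 ∨ w0 ∨ ¬w1)
  F T F T  ✗ fails (¬w3 ∨ ¬w1 ∨ w2)
  F T T F  ✗ fails (¬w2 ∨ w3)
  F T T T  ✗ fails (¬w1 ∨ ¬w3 ∨ ¬w2)
  T F F F  ✗ fails (w3 ∨ w1)
  T F F T  ✓ satisfies all
  T F T F  ✗ fails (w3 ∨ w1)
  T F T T  ✗ fails (¬w0 ∨ ¬w3 ∨ ¬w2)
  T T F F  ✗ fails (¬w0 ∨ w3 ∨ w2)
  T T F T  ✗ fails (¬w3 ∨ ¬w1 ∨ w2)
  T T T F  ✗ fails (¬w2 ∨ w3)
  T T T T  ✗ fails (¬w1 ∨ ¬w3 ∨ ¬w2)
1 of the 16 rows is a model.

1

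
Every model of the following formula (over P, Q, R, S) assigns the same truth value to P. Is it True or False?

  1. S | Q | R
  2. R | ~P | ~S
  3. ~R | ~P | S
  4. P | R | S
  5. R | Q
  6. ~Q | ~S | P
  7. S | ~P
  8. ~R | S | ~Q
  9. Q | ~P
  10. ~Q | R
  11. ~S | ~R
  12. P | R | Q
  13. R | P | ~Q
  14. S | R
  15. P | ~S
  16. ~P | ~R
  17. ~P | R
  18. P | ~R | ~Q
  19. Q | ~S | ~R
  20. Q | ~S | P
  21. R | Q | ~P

Suppose P = 1.
The clause (S) is unit, so S = 1.
The clause (R) is unit, so R = 1.
Now (~R) is unsatisfied and unit — conflict.
So every satisfying assignment has P = False.

False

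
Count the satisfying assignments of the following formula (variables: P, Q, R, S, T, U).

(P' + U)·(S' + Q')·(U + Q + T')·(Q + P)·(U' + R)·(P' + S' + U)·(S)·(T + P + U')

2

There are 2^6 = 64 truth assignments over (P, Q, R, S, T, U).
Split on Q. With Q = 1, the clauses containing Q are satisfied and Q' drops from the rest; 0 of the 2^5 = 32 assignments to the other variables satisfy what remains.
With Q = 0, by the same count on the reduced clause set, 2 assignments work.
Total: 0 + 2 = 2.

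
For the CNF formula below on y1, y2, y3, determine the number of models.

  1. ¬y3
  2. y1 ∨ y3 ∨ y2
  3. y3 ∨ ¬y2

1

There are 2^3 = 8 truth assignments over (y1, y2, y3).
Check each against the 3 clauses (columns in the order y1, y2, y3):
  F F F  ✗ fails (y1 ∨ y3 ∨ y2)
  F F T  ✗ fails (¬y3)
  F T F  ✗ fails (y3 ∨ ¬y2)
  F T T  ✗ fails (¬y3)
  T F F  ✓ satisfies all
  T F T  ✗ fails (¬y3)
  T T F  ✗ fails (y3 ∨ ¬y2)
  T T T  ✗ fails (¬y3)
1 of the 8 rows is a model.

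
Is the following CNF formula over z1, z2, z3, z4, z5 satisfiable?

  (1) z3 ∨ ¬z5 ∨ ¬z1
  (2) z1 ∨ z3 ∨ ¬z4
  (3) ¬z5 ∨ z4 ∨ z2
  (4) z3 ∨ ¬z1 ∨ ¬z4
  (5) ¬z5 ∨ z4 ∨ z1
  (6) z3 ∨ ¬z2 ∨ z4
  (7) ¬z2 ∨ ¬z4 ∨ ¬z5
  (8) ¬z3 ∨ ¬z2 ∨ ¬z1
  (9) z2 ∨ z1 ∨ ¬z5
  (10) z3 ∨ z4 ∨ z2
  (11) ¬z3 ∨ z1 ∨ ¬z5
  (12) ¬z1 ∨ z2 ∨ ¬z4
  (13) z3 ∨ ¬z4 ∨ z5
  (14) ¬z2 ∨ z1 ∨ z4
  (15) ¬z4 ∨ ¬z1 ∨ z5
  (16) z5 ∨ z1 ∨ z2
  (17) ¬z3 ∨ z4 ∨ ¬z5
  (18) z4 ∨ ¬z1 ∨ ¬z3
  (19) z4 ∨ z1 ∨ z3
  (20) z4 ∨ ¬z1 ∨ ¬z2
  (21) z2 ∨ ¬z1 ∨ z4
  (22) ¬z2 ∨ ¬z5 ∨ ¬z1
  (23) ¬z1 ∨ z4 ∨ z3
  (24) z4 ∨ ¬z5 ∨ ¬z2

Branch on z3: set z3 = True.
Branch on z2: set z2 = True.
From the singleton clause (¬z1), z1 = False.
From the singleton clause (¬z5), z5 = False.
From the singleton clause (z4), z4 = True.
This assignment satisfies each clause.
A satisfying assignment: z1 ↦ False,  z2 ↦ True,  z3 ↦ True,  z4 ↦ True,  z5 ↦ False.

Yes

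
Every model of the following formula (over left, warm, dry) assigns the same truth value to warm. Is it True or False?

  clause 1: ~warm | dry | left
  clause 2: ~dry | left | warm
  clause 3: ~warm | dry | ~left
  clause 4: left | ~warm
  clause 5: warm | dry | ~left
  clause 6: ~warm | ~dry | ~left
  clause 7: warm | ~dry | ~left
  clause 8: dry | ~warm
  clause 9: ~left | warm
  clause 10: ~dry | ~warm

False

Suppose warm = 1.
The clause (left) is unit, so left = 1.
The clause (dry) is unit, so dry = 1.
But (~dry) is also a unit clause — contradiction.
So every satisfying assignment has warm = False.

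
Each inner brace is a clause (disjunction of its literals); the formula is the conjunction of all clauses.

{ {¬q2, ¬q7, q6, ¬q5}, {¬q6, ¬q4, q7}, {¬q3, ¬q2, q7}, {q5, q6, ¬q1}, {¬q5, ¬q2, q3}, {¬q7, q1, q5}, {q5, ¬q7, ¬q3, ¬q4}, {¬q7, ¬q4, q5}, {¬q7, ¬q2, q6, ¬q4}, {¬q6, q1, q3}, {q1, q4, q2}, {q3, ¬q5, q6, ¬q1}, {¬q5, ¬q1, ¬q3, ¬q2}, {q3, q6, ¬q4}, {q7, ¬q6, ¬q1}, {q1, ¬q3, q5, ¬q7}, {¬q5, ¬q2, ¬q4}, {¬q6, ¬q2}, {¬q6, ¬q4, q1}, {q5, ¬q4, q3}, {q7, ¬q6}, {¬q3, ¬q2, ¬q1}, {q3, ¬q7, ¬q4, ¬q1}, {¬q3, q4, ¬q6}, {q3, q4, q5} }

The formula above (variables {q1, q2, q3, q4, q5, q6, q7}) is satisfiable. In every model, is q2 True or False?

Suppose q2 = True.
(¬q6) alone gives q6 = False.
Try q7 = False.
(¬q3) alone gives q3 = False.
(¬q5) alone gives q5 = False.
(¬q1) alone gives q1 = False.
(¬q4) alone gives q4 = False.
That conflicts with the unit clause (q4).
Backtrack on q7: now try q7 = True.
(¬q5) alone gives q5 = False.
(¬q1) alone gives q1 = False.
That conflicts with the unit clause (q1).
Either choice for q7 ends in contradiction.
So every satisfying assignment has q2 = False.

False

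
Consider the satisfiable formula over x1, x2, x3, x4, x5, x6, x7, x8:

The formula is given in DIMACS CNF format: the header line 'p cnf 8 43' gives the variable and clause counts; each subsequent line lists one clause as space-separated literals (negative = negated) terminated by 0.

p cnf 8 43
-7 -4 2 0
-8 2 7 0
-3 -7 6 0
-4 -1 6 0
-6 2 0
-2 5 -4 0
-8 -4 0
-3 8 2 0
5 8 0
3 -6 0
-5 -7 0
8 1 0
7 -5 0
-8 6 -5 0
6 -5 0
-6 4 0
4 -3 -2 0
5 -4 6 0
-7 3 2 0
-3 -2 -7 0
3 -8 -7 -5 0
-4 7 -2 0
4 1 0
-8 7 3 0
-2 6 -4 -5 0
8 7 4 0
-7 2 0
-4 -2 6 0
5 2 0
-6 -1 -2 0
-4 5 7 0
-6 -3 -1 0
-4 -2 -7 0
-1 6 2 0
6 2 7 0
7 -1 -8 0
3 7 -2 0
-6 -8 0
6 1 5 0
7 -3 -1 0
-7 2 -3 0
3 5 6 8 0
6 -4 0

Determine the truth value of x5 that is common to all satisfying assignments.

Suppose x5 = True.
From the singleton clause (¬x7), x7 = False.
Now (x7) is unsatisfied and unit — conflict.
So every satisfying assignment has x5 = False.

False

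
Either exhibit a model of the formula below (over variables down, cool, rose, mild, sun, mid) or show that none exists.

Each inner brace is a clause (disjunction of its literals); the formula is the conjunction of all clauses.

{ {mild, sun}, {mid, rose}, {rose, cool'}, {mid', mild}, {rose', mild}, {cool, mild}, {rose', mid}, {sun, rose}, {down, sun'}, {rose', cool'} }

down ↦ 1; cool ↦ 0; rose ↦ 1; mild ↦ 1; sun ↦ 0; mid ↦ 1

Branch on mild: set mild = 1.
Branch on mid: set mid = 1.
Branch on rose: set rose = 1.
The clause (cool') is unit, so cool = 0.
Branch on down: set down = 1.
Every clause is now satisfied; sun is unconstrained.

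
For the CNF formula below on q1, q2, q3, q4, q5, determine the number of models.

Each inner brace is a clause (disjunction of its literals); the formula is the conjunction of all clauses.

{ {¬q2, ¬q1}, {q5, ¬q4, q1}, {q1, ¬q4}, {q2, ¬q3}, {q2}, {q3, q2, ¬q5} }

4

There are 2^5 = 32 truth assignments over (q1, q2, q3, q4, q5).
Split on q4. With q4 = True, the clauses containing q4 are satisfied and ¬q4 drops from the rest; 0 of the 2^4 = 16 assignments to the other variables satisfy what remains.
With q4 = False, by the same count on the reduced clause set, 4 assignments work.
Total: 0 + 4 = 4.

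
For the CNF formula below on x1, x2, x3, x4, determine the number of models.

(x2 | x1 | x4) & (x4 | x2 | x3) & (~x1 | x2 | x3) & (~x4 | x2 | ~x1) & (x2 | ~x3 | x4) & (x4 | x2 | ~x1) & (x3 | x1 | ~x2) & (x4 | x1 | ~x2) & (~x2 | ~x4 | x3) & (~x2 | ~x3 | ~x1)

4

There are 2^4 = 16 truth assignments over (x1, x2, x3, x4).
Check each against the 10 clauses (columns in the order x1, x2, x3, x4):
  F F F F  ✗ fails (x2 | x1 | x4)
  F F F T  ✓ satisfies all
  F F T F  ✗ fails (x2 | x1 | x4)
  F F T T  ✓ satisfies all
  F T F F  ✗ fails (x3 | x1 | ~x2)
  F T F T  ✗ fails (x3 | x1 | ~x2)
  F T T F  ✗ fails (x4 | x1 | ~x2)
  F T T T  ✓ satisfies all
  T F F F  ✗ fails (x4 | x2 | x3)
  T F F T  ✗ fails (~x1 | x2 | x3)
  T F T F  ✗ fails (x2 | ~x3 | x4)
  T F T T  ✗ fails (~x4 | x2 | ~x1)
  T T F F  ✓ satisfies all
  T T F T  ✗ fails (~x2 | ~x4 | x3)
  T T T F  ✗ fails (~x2 | ~x3 | ~x1)
  T T T T  ✗ fails (~x2 | ~x3 | ~x1)
4 of the 16 rows are models.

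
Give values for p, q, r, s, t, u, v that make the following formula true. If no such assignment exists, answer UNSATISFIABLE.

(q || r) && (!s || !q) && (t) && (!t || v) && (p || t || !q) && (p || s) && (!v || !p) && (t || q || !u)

(t) alone gives t = true.
(v) alone gives v = true.
(!p) alone gives p = false.
(s) alone gives s = true.
(!q) alone gives q = false.
(r) alone gives r = true.
Every clause is now satisfied; u is unconstrained.

p: false; q: false; r: true; s: true; t: true; u: false; v: true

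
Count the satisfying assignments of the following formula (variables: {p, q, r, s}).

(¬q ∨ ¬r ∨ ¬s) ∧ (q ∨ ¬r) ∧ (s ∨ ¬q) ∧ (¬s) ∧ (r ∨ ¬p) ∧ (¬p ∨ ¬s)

There are 2^4 = 16 truth assignments over (p, q, r, s).
Check each against the 6 clauses (columns in the order p, q, r, s):
  F F F F  ✓ satisfies all
  F F F T  ✗ fails (¬s)
  F F T F  ✗ fails (q ∨ ¬r)
  F F T T  ✗ fails (q ∨ ¬r)
  F T F F  ✗ fails (s ∨ ¬q)
  F T F T  ✗ fails (¬s)
  F T T F  ✗ fails (s ∨ ¬q)
  F T T T  ✗ fails (¬q ∨ ¬r ∨ ¬s)
  T F F F  ✗ fails (r ∨ ¬p)
  T F F T  ✗ fails (¬s)
  T F T F  ✗ fails (q ∨ ¬r)
  T F T T  ✗ fails (q ∨ ¬r)
  T T F F  ✗ fails (s ∨ ¬q)
  T T F T  ✗ fails (¬s)
  T T T F  ✗ fails (s ∨ ¬q)
  T T T T  ✗ fails (¬q ∨ ¬r ∨ ¬s)
1 of the 16 rows is a model.

1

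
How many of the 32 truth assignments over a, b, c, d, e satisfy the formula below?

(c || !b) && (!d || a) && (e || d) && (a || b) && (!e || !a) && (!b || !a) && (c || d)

There are 2^5 = 32 truth assignments over (a, b, c, d, e).
Split on d. With d = true, the clauses containing d are satisfied and !d drops from the rest; 2 of the 2^4 = 16 assignments to the other variables satisfy what remains.
With d = false, by the same count on the reduced clause set, 1 assignment works.
(One model: a=F, b=T, c=T, d=F, e=T.)
Total: 2 + 1 = 3.

3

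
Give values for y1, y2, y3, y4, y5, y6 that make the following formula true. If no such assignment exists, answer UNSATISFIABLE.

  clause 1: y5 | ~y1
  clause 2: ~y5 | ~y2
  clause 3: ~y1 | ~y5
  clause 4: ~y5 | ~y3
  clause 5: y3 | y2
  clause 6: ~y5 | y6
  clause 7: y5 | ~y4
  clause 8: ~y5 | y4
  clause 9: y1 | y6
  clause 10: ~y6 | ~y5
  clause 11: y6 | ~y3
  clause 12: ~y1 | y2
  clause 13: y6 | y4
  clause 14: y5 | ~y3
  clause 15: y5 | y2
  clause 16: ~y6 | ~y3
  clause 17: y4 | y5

UNSATISFIABLE

Case y5 = 1:
(~y2) alone gives y2 = 0.
(~y1) alone gives y1 = 0.
(~y3) alone gives y3 = 0.
That conflicts with the unit clause (y3).
So y5 must be the other value — set y5 = 0.
(~y1) alone gives y1 = 0.
(~y4) alone gives y4 = 0.
That conflicts with the unit clause (y4).
Either choice for y5 ends in contradiction.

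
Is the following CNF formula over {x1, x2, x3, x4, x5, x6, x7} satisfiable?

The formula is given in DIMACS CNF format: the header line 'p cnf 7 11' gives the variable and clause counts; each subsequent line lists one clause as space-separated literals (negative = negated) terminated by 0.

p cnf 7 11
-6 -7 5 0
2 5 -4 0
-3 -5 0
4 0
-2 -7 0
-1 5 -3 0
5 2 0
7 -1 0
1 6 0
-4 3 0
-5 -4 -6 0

Unit clause (x4) forces x4 = True.
Unit clause (x3) forces x3 = True.
Unit clause (¬x5) forces x5 = False.
Unit clause (x2) forces x2 = True.
Unit clause (¬x7) forces x7 = False.
Unit clause (¬x1) forces x1 = False.
Unit clause (x6) forces x6 = True.
This assignment satisfies each clause.
A satisfying assignment: x1=False,  x2=True,  x3=True,  x4=True,  x5=False,  x6=True,  x7=False.

Satisfiable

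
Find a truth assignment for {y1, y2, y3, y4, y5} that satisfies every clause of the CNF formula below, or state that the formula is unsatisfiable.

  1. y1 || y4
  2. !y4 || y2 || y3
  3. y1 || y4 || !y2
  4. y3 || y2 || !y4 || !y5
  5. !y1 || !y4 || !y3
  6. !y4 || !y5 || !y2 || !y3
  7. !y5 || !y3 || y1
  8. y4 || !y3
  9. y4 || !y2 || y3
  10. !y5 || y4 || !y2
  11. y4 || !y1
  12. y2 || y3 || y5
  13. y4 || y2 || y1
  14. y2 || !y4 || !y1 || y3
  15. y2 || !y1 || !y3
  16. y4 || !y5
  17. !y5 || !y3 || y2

Try y1 = false.
Unit clause (y4) forces y4 = true.
Try y2 = false.
Unit clause (y3) forces y3 = true.
Unit clause (!y5) forces y5 = false.
All clauses are satisfied.

y1=false, y2=false, y3=true, y4=true, y5=false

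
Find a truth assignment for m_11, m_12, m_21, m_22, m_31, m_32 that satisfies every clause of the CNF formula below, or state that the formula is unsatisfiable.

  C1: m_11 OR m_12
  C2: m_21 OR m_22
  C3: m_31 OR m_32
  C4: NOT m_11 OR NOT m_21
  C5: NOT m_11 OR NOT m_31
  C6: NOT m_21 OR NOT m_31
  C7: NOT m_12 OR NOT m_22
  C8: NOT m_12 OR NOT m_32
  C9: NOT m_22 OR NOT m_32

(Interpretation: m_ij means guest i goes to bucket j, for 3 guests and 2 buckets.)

Suppose m_11 = true.
From the singleton clause (NOT m_21), m_21 = false.
From the singleton clause (m_22), m_22 = true.
From the singleton clause (NOT m_31), m_31 = false.
From the singleton clause (m_32), m_32 = true.
That conflicts with the unit clause (NOT m_32).
Undo m_11 and try m_11 = false.
From the singleton clause (m_12), m_12 = true.
From the singleton clause (NOT m_22), m_22 = false.
From the singleton clause (m_21), m_21 = true.
From the singleton clause (NOT m_31), m_31 = false.
From the singleton clause (m_32), m_32 = true.
That conflicts with the unit clause (NOT m_32).
Either choice for m_11 ends in contradiction.

UNSATISFIABLE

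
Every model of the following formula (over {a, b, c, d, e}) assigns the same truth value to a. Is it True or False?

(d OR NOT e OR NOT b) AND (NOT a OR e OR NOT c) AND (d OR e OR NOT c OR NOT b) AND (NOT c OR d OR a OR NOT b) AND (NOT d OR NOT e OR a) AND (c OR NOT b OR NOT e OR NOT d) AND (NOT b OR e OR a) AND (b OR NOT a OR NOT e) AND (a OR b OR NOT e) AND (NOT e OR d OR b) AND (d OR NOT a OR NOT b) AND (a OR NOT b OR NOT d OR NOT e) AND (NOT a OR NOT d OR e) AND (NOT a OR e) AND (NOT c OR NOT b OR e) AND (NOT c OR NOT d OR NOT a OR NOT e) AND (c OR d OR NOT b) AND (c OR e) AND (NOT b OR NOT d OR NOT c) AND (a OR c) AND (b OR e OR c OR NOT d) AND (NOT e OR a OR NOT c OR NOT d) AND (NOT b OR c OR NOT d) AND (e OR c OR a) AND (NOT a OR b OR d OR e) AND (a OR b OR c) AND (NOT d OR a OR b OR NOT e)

False

Suppose a = true.
The clause (e) is unit, so e = true.
The clause (b) is unit, so b = true.
The clause (d) is unit, so d = true.
The clause (c) is unit, so c = true.
But (NOT c) is also a unit clause — contradiction.
So every satisfying assignment has a = False.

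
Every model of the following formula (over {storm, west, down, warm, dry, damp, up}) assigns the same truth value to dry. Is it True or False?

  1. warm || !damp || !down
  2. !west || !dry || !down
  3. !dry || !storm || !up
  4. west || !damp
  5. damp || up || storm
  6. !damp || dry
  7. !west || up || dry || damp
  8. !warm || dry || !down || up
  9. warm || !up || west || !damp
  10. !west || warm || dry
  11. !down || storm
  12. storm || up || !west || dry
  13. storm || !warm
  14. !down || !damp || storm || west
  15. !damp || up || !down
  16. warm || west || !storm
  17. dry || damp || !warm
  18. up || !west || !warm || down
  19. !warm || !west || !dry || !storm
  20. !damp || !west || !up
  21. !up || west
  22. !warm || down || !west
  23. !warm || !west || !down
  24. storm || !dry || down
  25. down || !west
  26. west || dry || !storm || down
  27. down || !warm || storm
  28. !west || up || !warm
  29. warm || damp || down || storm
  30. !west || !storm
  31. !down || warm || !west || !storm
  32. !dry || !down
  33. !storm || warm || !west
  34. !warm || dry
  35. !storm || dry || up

Suppose dry = false.
The clause (!damp) is unit, so damp = false.
The clause (!warm) is unit, so warm = false.
The clause (!west) is unit, so west = false.
The clause (!storm) is unit, so storm = false.
The clause (up) is unit, so up = true.
But (!up) is also a unit clause — contradiction.
So every satisfying assignment has dry = True.

True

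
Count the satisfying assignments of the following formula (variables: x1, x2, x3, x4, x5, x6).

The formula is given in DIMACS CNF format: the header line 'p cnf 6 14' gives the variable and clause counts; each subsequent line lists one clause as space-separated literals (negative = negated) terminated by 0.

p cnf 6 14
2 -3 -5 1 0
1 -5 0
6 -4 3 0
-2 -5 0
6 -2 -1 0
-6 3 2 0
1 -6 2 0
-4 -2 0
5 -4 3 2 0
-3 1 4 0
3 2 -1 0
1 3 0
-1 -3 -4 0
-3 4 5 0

4

There are 2^6 = 64 truth assignments over (x1, x2, x3, x4, x5, x6).
Split on x3. With x3 = True, the clauses containing x3 are satisfied and ¬x3 drops from the rest; 3 of the 2^5 = 32 assignments to the other variables satisfy what remains.
With x3 = False, by the same count on the reduced clause set, 1 assignment works.
Total: 3 + 1 = 4.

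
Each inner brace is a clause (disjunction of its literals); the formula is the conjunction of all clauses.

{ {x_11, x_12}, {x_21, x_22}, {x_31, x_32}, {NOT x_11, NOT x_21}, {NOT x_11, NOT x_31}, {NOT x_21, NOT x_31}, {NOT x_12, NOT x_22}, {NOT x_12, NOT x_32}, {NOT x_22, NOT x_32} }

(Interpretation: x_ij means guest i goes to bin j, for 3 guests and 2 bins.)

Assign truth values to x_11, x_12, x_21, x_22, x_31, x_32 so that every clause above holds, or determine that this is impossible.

UNSATISFIABLE

Branch on x_11: set x_11 = true.
From the singleton clause (NOT x_21), x_21 = false.
From the singleton clause (x_22), x_22 = true.
From the singleton clause (NOT x_31), x_31 = false.
From the singleton clause (x_32), x_32 = true.
Now (NOT x_32) is unsatisfied and unit — conflict.
That branch fails; take x_11 = false instead.
From the singleton clause (x_12), x_12 = true.
From the singleton clause (NOT x_22), x_22 = false.
From the singleton clause (x_21), x_21 = true.
From the singleton clause (NOT x_31), x_31 = false.
From the singleton clause (x_32), x_32 = true.
Now (NOT x_32) is unsatisfied and unit — conflict.
Neither x_11 = true nor x_11 = false works.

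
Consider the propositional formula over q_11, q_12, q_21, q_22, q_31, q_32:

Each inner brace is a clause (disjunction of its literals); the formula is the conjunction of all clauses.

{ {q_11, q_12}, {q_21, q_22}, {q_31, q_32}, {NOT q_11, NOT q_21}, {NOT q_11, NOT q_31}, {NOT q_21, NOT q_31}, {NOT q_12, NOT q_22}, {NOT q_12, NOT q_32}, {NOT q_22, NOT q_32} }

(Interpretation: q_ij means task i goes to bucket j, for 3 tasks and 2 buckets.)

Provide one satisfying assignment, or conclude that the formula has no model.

Suppose q_11 = true.
Unit clause (NOT q_21) forces q_21 = false.
Unit clause (q_22) forces q_22 = true.
Unit clause (NOT q_31) forces q_31 = false.
Unit clause (q_32) forces q_32 = true.
But (NOT q_32) is also a unit clause — contradiction.
So q_11 must be the other value — set q_11 = false.
Unit clause (q_12) forces q_12 = true.
Unit clause (NOT q_22) forces q_22 = false.
Unit clause (q_21) forces q_21 = true.
Unit clause (NOT q_31) forces q_31 = false.
Unit clause (q_32) forces q_32 = true.
But (NOT q_32) is also a unit clause — contradiction.
Both values of q_11 lead to a conflict.

UNSATISFIABLE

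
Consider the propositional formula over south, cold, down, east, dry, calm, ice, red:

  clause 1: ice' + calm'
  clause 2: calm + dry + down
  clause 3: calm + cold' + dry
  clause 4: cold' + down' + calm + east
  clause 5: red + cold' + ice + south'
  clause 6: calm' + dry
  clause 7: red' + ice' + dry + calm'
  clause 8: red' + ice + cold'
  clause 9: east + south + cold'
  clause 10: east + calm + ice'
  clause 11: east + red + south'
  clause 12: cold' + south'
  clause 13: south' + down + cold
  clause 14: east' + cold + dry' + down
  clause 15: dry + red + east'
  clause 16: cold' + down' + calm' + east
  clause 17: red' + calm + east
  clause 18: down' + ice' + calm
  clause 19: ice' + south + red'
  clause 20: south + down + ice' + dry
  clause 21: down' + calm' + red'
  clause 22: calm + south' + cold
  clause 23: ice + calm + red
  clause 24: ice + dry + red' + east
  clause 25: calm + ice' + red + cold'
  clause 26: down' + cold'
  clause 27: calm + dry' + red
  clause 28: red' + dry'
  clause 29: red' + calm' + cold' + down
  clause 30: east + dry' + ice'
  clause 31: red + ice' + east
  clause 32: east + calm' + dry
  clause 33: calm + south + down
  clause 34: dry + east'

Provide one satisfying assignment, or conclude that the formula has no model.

south=0,  cold=0,  down=1,  east=1,  dry=1,  calm=1,  ice=0,  red=0

Suppose ice = 0.
Suppose calm = 1.
(dry) alone gives dry = 1.
(red') alone gives red = 0.
Suppose cold = 0.
Suppose east = 1.
(down) alone gives down = 1.
Every clause is now satisfied; south is unconstrained.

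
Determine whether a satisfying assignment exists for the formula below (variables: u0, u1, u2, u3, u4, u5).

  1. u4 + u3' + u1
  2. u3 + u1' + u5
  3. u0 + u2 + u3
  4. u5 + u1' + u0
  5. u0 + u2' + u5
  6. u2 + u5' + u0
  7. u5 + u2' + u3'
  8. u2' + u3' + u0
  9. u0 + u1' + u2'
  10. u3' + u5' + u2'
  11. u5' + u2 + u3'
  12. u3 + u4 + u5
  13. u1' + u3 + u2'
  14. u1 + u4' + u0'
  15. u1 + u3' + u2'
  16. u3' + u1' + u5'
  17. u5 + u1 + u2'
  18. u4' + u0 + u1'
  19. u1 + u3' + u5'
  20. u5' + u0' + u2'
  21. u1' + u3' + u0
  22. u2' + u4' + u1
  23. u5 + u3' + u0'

Satisfiable

Try u4 = 0.
Try u3 = 0.
From the singleton clause (u5), u5 = 1.
Try u0 = 0.
From the singleton clause (u2), u2 = 1.
From the singleton clause (u1'), u1 = 0.
Every clause now holds.
A satisfying assignment: u0 ↦ 0; u1 ↦ 0; u2 ↦ 1; u3 ↦ 0; u4 ↦ 0; u5 ↦ 1.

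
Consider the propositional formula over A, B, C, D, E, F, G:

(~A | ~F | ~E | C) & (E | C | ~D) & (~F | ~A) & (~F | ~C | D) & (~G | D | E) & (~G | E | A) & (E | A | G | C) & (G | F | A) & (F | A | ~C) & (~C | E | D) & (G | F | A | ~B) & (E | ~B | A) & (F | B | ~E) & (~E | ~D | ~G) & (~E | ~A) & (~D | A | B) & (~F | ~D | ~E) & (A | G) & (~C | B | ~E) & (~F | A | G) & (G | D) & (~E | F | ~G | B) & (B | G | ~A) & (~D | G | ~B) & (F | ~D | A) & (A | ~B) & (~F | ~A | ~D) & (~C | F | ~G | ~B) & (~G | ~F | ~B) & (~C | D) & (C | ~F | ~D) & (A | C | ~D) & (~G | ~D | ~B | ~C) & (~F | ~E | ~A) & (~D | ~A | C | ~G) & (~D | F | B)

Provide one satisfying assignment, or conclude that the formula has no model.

A: 0; B: 0; C: 0; D: 0; E: 1; F: 1; G: 1

Suppose F = 1.
The clause (~A) is unit, so A = 0.
The clause (G) is unit, so G = 1.
The clause (E) is unit, so E = 1.
The clause (~D) is unit, so D = 0.
The clause (~C) is unit, so C = 0.
The clause (~B) is unit, so B = 0.
This assignment satisfies each clause.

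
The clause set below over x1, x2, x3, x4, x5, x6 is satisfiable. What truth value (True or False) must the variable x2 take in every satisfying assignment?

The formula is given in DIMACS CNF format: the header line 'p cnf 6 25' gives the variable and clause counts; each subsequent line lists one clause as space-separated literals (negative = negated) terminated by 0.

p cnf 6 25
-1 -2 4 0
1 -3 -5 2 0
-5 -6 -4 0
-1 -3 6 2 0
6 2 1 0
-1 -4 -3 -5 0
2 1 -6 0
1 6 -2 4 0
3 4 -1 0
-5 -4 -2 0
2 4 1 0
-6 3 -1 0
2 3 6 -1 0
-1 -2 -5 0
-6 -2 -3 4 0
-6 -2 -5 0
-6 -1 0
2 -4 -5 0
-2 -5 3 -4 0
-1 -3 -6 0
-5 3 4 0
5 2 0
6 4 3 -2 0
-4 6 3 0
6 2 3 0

Suppose x2 = False.
The clause (x5) is unit, so x5 = True.
The clause (¬x4) is unit, so x4 = False.
The clause (x1) is unit, so x1 = True.
The clause (x3) is unit, so x3 = True.
The clause (x6) is unit, so x6 = True.
That conflicts with the unit clause (¬x6).
So every satisfying assignment has x2 = True.

True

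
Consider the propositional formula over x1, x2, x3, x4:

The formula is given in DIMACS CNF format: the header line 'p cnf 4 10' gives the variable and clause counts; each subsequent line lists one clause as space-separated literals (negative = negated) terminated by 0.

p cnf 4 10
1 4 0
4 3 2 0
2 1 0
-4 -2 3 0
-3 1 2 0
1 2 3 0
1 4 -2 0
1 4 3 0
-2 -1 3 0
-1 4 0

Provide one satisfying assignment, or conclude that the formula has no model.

x1 ↦ True, x2 ↦ False, x3 ↦ True, x4 ↦ True

Branch on x1: set x1 = True.
(x4) alone gives x4 = True.
Branch on x2: set x2 = False.
All clauses hold; x3 can take either value.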